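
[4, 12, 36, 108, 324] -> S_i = 4*3^i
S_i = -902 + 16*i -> [-902, -886, -870, -854, -838]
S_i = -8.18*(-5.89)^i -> [-8.18, 48.18, -283.78, 1671.47, -9844.97]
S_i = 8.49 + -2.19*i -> [8.49, 6.3, 4.11, 1.92, -0.27]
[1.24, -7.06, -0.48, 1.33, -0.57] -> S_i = Random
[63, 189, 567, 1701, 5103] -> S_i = 63*3^i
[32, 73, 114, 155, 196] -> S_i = 32 + 41*i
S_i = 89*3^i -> [89, 267, 801, 2403, 7209]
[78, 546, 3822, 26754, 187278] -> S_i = 78*7^i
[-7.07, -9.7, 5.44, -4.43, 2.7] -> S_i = Random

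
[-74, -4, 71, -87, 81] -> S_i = Random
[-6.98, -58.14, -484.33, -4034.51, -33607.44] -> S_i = -6.98*8.33^i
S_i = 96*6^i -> [96, 576, 3456, 20736, 124416]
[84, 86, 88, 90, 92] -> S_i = 84 + 2*i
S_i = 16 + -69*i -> [16, -53, -122, -191, -260]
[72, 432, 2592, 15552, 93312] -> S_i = 72*6^i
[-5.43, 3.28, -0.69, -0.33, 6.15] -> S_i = Random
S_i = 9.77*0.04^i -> [9.77, 0.39, 0.02, 0.0, 0.0]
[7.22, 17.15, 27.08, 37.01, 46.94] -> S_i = 7.22 + 9.93*i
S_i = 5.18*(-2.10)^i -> [5.18, -10.88, 22.84, -47.97, 100.74]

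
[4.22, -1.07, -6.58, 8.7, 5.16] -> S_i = Random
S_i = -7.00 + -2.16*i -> [-7.0, -9.16, -11.32, -13.48, -15.64]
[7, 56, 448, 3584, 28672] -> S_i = 7*8^i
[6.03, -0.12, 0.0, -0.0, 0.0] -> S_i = 6.03*(-0.02)^i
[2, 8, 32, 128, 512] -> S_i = 2*4^i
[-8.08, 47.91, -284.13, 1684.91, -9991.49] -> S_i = -8.08*(-5.93)^i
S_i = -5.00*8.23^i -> [-5.0, -41.15, -338.66, -2787.21, -22938.73]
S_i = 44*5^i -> [44, 220, 1100, 5500, 27500]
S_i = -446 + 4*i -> [-446, -442, -438, -434, -430]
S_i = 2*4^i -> [2, 8, 32, 128, 512]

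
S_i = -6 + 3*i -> [-6, -3, 0, 3, 6]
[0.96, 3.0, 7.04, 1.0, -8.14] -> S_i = Random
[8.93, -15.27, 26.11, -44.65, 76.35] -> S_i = 8.93*(-1.71)^i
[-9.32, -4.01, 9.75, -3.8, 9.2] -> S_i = Random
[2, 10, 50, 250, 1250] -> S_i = 2*5^i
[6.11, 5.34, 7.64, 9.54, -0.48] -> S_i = Random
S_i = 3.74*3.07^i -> [3.74, 11.48, 35.25, 108.21, 332.22]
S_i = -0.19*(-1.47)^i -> [-0.19, 0.28, -0.41, 0.6, -0.89]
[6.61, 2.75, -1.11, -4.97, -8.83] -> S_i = 6.61 + -3.86*i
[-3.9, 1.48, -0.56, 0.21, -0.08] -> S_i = -3.90*(-0.38)^i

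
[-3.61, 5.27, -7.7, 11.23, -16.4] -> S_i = -3.61*(-1.46)^i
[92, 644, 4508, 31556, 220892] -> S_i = 92*7^i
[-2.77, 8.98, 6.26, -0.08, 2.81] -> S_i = Random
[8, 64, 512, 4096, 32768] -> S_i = 8*8^i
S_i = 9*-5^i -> [9, -45, 225, -1125, 5625]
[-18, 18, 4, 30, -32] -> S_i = Random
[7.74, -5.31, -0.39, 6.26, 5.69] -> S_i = Random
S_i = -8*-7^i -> [-8, 56, -392, 2744, -19208]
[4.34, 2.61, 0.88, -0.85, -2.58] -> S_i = 4.34 + -1.73*i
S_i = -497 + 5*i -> [-497, -492, -487, -482, -477]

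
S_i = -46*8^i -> [-46, -368, -2944, -23552, -188416]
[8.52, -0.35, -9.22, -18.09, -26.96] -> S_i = 8.52 + -8.87*i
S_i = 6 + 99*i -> [6, 105, 204, 303, 402]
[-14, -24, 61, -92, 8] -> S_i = Random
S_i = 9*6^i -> [9, 54, 324, 1944, 11664]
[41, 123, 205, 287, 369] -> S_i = 41 + 82*i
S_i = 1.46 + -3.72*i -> [1.46, -2.26, -5.98, -9.7, -13.42]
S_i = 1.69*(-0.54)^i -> [1.69, -0.91, 0.49, -0.27, 0.14]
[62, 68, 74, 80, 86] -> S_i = 62 + 6*i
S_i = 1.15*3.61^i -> [1.15, 4.15, 14.99, 54.1, 195.31]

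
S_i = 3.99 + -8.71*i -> [3.99, -4.72, -13.43, -22.14, -30.85]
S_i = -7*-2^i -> [-7, 14, -28, 56, -112]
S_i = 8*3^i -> [8, 24, 72, 216, 648]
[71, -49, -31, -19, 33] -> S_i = Random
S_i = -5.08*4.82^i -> [-5.08, -24.49, -118.02, -568.86, -2741.9]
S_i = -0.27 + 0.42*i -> [-0.27, 0.15, 0.57, 0.99, 1.41]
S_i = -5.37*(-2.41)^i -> [-5.37, 12.94, -31.19, 75.17, -181.15]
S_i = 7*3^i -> [7, 21, 63, 189, 567]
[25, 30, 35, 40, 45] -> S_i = 25 + 5*i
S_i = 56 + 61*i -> [56, 117, 178, 239, 300]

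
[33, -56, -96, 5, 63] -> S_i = Random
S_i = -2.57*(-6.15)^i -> [-2.57, 15.81, -97.2, 597.8, -3676.49]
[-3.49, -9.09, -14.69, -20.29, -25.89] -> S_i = -3.49 + -5.60*i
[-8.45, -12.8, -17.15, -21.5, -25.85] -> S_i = -8.45 + -4.35*i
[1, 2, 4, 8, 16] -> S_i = 1*2^i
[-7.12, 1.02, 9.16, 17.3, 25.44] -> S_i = -7.12 + 8.14*i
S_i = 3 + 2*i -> [3, 5, 7, 9, 11]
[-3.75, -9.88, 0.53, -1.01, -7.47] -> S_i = Random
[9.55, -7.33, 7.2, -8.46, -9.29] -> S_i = Random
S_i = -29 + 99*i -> [-29, 70, 169, 268, 367]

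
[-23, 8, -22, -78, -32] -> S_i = Random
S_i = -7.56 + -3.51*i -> [-7.56, -11.07, -14.58, -18.09, -21.6]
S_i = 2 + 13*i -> [2, 15, 28, 41, 54]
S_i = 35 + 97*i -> [35, 132, 229, 326, 423]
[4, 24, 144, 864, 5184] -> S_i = 4*6^i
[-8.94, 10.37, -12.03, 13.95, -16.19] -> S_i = -8.94*(-1.16)^i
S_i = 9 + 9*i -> [9, 18, 27, 36, 45]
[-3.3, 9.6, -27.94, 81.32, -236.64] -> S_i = -3.30*(-2.91)^i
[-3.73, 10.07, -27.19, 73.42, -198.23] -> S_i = -3.73*(-2.70)^i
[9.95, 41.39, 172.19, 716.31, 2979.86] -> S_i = 9.95*4.16^i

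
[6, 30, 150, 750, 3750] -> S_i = 6*5^i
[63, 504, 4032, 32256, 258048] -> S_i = 63*8^i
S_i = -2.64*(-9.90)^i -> [-2.64, 26.14, -258.75, 2561.59, -25359.73]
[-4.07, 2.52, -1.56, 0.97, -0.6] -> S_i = -4.07*(-0.62)^i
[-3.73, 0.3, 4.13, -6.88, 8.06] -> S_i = Random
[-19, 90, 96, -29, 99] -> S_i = Random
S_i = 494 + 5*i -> [494, 499, 504, 509, 514]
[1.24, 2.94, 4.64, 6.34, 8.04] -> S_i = 1.24 + 1.70*i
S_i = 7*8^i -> [7, 56, 448, 3584, 28672]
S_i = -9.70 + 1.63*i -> [-9.7, -8.07, -6.44, -4.81, -3.18]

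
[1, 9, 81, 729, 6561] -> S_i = 1*9^i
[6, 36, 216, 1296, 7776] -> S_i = 6*6^i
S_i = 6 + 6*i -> [6, 12, 18, 24, 30]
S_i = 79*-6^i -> [79, -474, 2844, -17064, 102384]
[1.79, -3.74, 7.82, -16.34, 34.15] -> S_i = 1.79*(-2.09)^i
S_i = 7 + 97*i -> [7, 104, 201, 298, 395]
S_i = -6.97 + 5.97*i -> [-6.97, -1.0, 4.97, 10.94, 16.91]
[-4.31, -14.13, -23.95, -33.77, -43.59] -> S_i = -4.31 + -9.82*i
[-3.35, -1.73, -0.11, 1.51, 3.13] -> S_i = -3.35 + 1.62*i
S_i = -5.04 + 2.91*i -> [-5.04, -2.13, 0.78, 3.69, 6.6]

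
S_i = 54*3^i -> [54, 162, 486, 1458, 4374]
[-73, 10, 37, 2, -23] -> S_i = Random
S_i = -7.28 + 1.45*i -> [-7.28, -5.83, -4.38, -2.93, -1.48]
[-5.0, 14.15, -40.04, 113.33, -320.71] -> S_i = -5.00*(-2.83)^i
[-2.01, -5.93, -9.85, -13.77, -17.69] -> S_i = -2.01 + -3.92*i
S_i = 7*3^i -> [7, 21, 63, 189, 567]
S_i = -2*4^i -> [-2, -8, -32, -128, -512]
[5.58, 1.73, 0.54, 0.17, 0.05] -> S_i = 5.58*0.31^i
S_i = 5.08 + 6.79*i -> [5.08, 11.87, 18.66, 25.45, 32.24]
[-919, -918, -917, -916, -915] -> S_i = -919 + 1*i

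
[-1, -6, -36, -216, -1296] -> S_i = -1*6^i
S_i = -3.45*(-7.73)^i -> [-3.45, 26.67, -206.15, 1593.52, -12317.91]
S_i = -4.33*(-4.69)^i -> [-4.33, 20.31, -95.24, 446.69, -2094.98]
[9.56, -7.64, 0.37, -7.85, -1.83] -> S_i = Random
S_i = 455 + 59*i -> [455, 514, 573, 632, 691]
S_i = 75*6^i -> [75, 450, 2700, 16200, 97200]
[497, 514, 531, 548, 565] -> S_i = 497 + 17*i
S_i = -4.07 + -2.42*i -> [-4.07, -6.49, -8.91, -11.33, -13.75]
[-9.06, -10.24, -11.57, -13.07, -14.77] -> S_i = -9.06*1.13^i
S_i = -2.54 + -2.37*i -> [-2.54, -4.91, -7.28, -9.65, -12.02]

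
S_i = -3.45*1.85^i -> [-3.45, -6.38, -11.81, -21.84, -40.41]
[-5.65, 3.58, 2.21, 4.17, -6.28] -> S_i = Random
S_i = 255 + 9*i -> [255, 264, 273, 282, 291]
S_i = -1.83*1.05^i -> [-1.83, -1.92, -2.02, -2.12, -2.22]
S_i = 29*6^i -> [29, 174, 1044, 6264, 37584]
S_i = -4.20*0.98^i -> [-4.2, -4.12, -4.03, -3.95, -3.87]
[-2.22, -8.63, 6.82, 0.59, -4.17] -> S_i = Random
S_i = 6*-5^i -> [6, -30, 150, -750, 3750]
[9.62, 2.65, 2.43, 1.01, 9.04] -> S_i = Random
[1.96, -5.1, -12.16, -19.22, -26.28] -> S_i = 1.96 + -7.06*i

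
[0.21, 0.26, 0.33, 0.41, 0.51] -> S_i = 0.21*1.25^i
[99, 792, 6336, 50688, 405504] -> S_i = 99*8^i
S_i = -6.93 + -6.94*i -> [-6.93, -13.87, -20.81, -27.75, -34.69]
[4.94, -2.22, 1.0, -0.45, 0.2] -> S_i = 4.94*(-0.45)^i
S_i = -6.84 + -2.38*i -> [-6.84, -9.22, -11.6, -13.98, -16.36]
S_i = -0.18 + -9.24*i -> [-0.18, -9.42, -18.66, -27.9, -37.14]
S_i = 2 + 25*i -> [2, 27, 52, 77, 102]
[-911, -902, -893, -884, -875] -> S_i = -911 + 9*i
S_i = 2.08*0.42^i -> [2.08, 0.87, 0.37, 0.15, 0.06]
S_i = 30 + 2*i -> [30, 32, 34, 36, 38]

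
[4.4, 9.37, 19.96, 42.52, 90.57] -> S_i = 4.40*2.13^i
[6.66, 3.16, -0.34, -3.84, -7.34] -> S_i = 6.66 + -3.50*i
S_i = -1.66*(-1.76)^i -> [-1.66, 2.92, -5.14, 9.05, -15.93]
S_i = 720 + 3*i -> [720, 723, 726, 729, 732]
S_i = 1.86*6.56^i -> [1.86, 12.2, 80.04, 525.08, 3444.52]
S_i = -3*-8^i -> [-3, 24, -192, 1536, -12288]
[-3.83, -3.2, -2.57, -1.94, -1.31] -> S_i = -3.83 + 0.63*i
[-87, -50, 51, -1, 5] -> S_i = Random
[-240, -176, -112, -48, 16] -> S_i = -240 + 64*i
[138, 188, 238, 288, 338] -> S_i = 138 + 50*i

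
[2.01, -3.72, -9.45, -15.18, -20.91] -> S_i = 2.01 + -5.73*i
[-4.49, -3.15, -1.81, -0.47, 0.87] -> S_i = -4.49 + 1.34*i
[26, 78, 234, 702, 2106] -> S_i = 26*3^i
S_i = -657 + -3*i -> [-657, -660, -663, -666, -669]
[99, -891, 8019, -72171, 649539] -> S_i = 99*-9^i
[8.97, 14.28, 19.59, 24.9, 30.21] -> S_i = 8.97 + 5.31*i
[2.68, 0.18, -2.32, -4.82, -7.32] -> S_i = 2.68 + -2.50*i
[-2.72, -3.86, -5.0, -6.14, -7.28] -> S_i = -2.72 + -1.14*i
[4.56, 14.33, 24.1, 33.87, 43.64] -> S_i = 4.56 + 9.77*i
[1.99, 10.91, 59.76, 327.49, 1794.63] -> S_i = 1.99*5.48^i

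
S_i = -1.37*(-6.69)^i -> [-1.37, 9.17, -61.32, 410.2, -2744.26]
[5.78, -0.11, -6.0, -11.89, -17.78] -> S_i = 5.78 + -5.89*i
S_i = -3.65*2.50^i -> [-3.65, -9.12, -22.81, -57.03, -142.58]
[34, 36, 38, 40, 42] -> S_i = 34 + 2*i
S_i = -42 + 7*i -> [-42, -35, -28, -21, -14]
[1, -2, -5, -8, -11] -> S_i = 1 + -3*i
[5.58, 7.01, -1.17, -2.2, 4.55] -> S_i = Random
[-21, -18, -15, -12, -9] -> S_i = -21 + 3*i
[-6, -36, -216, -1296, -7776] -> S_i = -6*6^i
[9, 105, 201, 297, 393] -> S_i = 9 + 96*i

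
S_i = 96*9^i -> [96, 864, 7776, 69984, 629856]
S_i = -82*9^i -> [-82, -738, -6642, -59778, -538002]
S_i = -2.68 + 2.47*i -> [-2.68, -0.21, 2.26, 4.73, 7.2]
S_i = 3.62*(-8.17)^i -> [3.62, -29.58, 241.63, -1974.13, 16128.6]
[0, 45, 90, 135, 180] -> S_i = 0 + 45*i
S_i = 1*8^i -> [1, 8, 64, 512, 4096]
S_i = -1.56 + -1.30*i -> [-1.56, -2.86, -4.16, -5.46, -6.76]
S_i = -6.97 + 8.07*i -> [-6.97, 1.1, 9.17, 17.24, 25.31]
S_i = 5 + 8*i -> [5, 13, 21, 29, 37]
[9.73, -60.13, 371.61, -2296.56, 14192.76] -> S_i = 9.73*(-6.18)^i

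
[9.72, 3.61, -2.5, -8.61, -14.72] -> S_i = 9.72 + -6.11*i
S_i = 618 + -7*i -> [618, 611, 604, 597, 590]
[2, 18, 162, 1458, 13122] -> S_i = 2*9^i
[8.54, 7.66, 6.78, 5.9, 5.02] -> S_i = 8.54 + -0.88*i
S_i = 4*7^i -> [4, 28, 196, 1372, 9604]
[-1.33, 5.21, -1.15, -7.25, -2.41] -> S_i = Random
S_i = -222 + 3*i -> [-222, -219, -216, -213, -210]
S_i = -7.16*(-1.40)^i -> [-7.16, 10.02, -14.03, 19.65, -27.51]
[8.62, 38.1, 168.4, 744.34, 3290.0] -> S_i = 8.62*4.42^i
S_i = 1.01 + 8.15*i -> [1.01, 9.16, 17.31, 25.46, 33.61]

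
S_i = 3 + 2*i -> [3, 5, 7, 9, 11]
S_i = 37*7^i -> [37, 259, 1813, 12691, 88837]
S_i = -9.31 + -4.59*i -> [-9.31, -13.9, -18.49, -23.08, -27.67]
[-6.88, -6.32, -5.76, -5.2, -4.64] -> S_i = -6.88 + 0.56*i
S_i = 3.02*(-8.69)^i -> [3.02, -26.24, 228.06, -1981.83, 17222.1]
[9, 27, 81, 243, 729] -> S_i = 9*3^i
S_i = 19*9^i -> [19, 171, 1539, 13851, 124659]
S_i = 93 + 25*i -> [93, 118, 143, 168, 193]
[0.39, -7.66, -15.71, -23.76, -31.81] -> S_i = 0.39 + -8.05*i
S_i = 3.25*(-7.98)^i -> [3.25, -25.94, 206.96, -1651.55, 13179.38]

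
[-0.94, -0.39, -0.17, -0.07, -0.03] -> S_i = -0.94*0.42^i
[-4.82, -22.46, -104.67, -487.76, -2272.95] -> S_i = -4.82*4.66^i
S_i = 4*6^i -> [4, 24, 144, 864, 5184]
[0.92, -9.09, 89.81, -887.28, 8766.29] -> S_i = 0.92*(-9.88)^i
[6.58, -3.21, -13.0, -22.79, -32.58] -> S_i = 6.58 + -9.79*i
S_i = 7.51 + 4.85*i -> [7.51, 12.36, 17.21, 22.06, 26.91]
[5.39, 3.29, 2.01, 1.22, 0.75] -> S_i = 5.39*0.61^i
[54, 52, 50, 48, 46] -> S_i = 54 + -2*i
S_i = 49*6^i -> [49, 294, 1764, 10584, 63504]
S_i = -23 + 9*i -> [-23, -14, -5, 4, 13]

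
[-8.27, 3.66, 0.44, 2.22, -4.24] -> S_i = Random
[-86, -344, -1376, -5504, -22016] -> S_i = -86*4^i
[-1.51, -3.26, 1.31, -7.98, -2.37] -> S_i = Random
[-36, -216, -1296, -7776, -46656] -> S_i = -36*6^i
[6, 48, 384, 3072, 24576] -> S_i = 6*8^i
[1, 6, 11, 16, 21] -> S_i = 1 + 5*i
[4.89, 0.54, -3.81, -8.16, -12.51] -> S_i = 4.89 + -4.35*i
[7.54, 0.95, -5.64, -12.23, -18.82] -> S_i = 7.54 + -6.59*i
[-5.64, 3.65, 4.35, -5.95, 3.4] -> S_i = Random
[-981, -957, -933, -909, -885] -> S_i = -981 + 24*i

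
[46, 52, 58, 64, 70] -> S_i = 46 + 6*i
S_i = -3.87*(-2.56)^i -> [-3.87, 9.91, -25.36, 64.93, -166.22]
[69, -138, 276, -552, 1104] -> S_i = 69*-2^i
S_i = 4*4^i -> [4, 16, 64, 256, 1024]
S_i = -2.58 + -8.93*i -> [-2.58, -11.51, -20.44, -29.37, -38.3]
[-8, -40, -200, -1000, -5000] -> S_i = -8*5^i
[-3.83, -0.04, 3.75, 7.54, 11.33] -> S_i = -3.83 + 3.79*i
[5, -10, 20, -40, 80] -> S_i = 5*-2^i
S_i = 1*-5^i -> [1, -5, 25, -125, 625]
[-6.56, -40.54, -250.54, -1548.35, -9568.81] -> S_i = -6.56*6.18^i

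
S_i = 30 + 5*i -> [30, 35, 40, 45, 50]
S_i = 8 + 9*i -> [8, 17, 26, 35, 44]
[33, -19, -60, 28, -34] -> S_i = Random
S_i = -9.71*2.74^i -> [-9.71, -26.61, -72.9, -199.74, -547.3]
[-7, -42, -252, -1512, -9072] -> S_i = -7*6^i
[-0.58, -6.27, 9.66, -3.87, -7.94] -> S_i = Random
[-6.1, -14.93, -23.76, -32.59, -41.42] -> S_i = -6.10 + -8.83*i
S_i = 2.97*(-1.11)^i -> [2.97, -3.3, 3.66, -4.06, 4.51]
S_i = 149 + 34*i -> [149, 183, 217, 251, 285]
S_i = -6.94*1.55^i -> [-6.94, -10.76, -16.67, -25.84, -40.06]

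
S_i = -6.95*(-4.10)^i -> [-6.95, 28.49, -116.83, 479.0, -1963.9]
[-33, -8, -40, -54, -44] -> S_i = Random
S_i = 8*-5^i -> [8, -40, 200, -1000, 5000]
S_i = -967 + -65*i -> [-967, -1032, -1097, -1162, -1227]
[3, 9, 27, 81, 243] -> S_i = 3*3^i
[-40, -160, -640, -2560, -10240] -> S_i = -40*4^i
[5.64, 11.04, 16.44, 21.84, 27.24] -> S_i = 5.64 + 5.40*i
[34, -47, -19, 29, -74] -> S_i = Random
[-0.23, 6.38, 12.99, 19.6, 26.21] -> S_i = -0.23 + 6.61*i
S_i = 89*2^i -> [89, 178, 356, 712, 1424]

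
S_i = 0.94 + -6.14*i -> [0.94, -5.2, -11.34, -17.48, -23.62]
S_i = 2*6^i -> [2, 12, 72, 432, 2592]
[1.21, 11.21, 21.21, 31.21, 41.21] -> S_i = 1.21 + 10.00*i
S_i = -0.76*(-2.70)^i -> [-0.76, 2.05, -5.54, 14.96, -40.39]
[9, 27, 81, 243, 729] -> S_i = 9*3^i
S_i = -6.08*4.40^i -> [-6.08, -26.75, -117.71, -517.92, -2278.84]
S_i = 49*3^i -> [49, 147, 441, 1323, 3969]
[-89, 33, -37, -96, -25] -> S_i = Random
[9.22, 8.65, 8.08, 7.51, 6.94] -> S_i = 9.22 + -0.57*i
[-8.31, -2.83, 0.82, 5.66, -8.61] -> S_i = Random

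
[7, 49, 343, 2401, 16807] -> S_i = 7*7^i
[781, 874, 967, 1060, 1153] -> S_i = 781 + 93*i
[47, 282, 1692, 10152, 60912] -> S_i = 47*6^i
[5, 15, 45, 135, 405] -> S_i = 5*3^i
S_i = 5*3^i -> [5, 15, 45, 135, 405]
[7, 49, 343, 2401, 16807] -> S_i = 7*7^i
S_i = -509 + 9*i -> [-509, -500, -491, -482, -473]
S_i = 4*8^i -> [4, 32, 256, 2048, 16384]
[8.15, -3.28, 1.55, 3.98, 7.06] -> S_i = Random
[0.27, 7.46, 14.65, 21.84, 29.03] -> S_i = 0.27 + 7.19*i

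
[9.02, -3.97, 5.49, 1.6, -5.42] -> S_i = Random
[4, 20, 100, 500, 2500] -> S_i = 4*5^i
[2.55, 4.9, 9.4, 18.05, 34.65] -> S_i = 2.55*1.92^i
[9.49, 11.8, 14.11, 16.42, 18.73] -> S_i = 9.49 + 2.31*i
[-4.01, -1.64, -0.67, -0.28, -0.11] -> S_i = -4.01*0.41^i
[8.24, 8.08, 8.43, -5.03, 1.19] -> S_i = Random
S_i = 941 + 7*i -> [941, 948, 955, 962, 969]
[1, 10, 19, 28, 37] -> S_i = 1 + 9*i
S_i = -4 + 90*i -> [-4, 86, 176, 266, 356]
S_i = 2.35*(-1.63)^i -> [2.35, -3.83, 6.24, -10.18, 16.59]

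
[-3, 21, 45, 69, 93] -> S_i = -3 + 24*i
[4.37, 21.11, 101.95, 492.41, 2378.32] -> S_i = 4.37*4.83^i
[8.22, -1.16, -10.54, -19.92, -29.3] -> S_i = 8.22 + -9.38*i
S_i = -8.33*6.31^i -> [-8.33, -52.56, -331.67, -2092.83, -13205.73]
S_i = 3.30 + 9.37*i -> [3.3, 12.67, 22.04, 31.41, 40.78]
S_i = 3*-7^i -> [3, -21, 147, -1029, 7203]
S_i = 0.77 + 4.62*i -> [0.77, 5.39, 10.01, 14.63, 19.25]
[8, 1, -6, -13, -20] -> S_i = 8 + -7*i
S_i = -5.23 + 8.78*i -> [-5.23, 3.55, 12.33, 21.11, 29.89]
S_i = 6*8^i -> [6, 48, 384, 3072, 24576]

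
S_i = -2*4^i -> [-2, -8, -32, -128, -512]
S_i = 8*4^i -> [8, 32, 128, 512, 2048]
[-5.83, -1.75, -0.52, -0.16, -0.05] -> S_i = -5.83*0.30^i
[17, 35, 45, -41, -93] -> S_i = Random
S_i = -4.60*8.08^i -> [-4.6, -37.17, -300.32, -2426.56, -19606.64]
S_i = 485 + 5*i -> [485, 490, 495, 500, 505]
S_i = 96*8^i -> [96, 768, 6144, 49152, 393216]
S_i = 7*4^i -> [7, 28, 112, 448, 1792]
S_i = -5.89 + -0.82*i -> [-5.89, -6.71, -7.53, -8.35, -9.17]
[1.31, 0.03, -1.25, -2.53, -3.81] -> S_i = 1.31 + -1.28*i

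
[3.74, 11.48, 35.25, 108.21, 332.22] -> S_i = 3.74*3.07^i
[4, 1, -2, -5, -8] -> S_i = 4 + -3*i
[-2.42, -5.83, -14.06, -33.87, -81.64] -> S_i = -2.42*2.41^i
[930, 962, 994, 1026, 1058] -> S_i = 930 + 32*i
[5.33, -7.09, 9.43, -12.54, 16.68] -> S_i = 5.33*(-1.33)^i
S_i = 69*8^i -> [69, 552, 4416, 35328, 282624]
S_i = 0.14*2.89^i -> [0.14, 0.4, 1.17, 3.38, 9.77]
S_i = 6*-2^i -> [6, -12, 24, -48, 96]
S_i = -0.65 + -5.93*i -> [-0.65, -6.58, -12.51, -18.44, -24.37]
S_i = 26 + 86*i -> [26, 112, 198, 284, 370]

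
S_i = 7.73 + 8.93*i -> [7.73, 16.66, 25.59, 34.52, 43.45]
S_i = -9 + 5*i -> [-9, -4, 1, 6, 11]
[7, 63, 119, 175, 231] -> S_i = 7 + 56*i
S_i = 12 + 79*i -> [12, 91, 170, 249, 328]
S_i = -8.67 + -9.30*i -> [-8.67, -17.97, -27.27, -36.57, -45.87]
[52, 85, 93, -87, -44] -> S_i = Random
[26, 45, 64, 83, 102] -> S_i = 26 + 19*i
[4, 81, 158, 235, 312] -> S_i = 4 + 77*i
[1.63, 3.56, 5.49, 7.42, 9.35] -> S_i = 1.63 + 1.93*i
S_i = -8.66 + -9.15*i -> [-8.66, -17.81, -26.96, -36.11, -45.26]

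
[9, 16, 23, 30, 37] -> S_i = 9 + 7*i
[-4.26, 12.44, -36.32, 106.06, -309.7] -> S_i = -4.26*(-2.92)^i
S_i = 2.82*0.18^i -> [2.82, 0.51, 0.09, 0.02, 0.0]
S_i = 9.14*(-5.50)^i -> [9.14, -50.27, 276.48, -1520.67, 8363.67]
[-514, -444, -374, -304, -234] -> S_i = -514 + 70*i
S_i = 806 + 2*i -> [806, 808, 810, 812, 814]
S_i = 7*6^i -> [7, 42, 252, 1512, 9072]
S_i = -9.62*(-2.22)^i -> [-9.62, 21.36, -47.41, 105.25, -233.66]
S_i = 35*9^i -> [35, 315, 2835, 25515, 229635]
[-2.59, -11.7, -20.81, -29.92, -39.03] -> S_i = -2.59 + -9.11*i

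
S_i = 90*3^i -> [90, 270, 810, 2430, 7290]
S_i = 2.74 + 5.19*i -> [2.74, 7.93, 13.12, 18.31, 23.5]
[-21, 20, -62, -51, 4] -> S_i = Random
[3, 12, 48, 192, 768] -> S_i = 3*4^i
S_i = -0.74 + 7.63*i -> [-0.74, 6.89, 14.52, 22.15, 29.78]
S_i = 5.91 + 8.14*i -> [5.91, 14.05, 22.19, 30.33, 38.47]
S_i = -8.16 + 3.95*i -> [-8.16, -4.21, -0.26, 3.69, 7.64]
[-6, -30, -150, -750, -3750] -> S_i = -6*5^i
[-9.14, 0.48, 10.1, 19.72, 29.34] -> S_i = -9.14 + 9.62*i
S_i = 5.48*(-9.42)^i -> [5.48, -51.62, 486.28, -4580.71, 43150.33]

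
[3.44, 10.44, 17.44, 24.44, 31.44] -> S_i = 3.44 + 7.00*i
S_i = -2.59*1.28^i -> [-2.59, -3.32, -4.24, -5.43, -6.95]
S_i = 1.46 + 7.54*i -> [1.46, 9.0, 16.54, 24.08, 31.62]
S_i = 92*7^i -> [92, 644, 4508, 31556, 220892]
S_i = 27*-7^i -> [27, -189, 1323, -9261, 64827]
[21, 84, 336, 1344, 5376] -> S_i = 21*4^i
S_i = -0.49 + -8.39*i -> [-0.49, -8.88, -17.27, -25.66, -34.05]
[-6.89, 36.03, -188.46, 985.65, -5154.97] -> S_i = -6.89*(-5.23)^i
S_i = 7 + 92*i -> [7, 99, 191, 283, 375]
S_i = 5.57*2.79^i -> [5.57, 15.54, 43.36, 120.97, 337.5]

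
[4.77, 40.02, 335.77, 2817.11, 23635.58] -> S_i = 4.77*8.39^i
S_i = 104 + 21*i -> [104, 125, 146, 167, 188]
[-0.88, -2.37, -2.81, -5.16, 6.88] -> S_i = Random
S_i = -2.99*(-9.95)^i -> [-2.99, 29.75, -296.02, 2945.37, -29306.47]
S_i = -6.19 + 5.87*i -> [-6.19, -0.32, 5.55, 11.42, 17.29]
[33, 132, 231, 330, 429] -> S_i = 33 + 99*i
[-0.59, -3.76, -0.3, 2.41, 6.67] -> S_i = Random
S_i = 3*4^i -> [3, 12, 48, 192, 768]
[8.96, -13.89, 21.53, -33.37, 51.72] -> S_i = 8.96*(-1.55)^i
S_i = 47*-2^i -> [47, -94, 188, -376, 752]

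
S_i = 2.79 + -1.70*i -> [2.79, 1.09, -0.61, -2.31, -4.01]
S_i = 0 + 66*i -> [0, 66, 132, 198, 264]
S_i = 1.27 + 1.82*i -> [1.27, 3.09, 4.91, 6.73, 8.55]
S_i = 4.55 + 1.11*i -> [4.55, 5.66, 6.77, 7.88, 8.99]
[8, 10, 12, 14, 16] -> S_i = 8 + 2*i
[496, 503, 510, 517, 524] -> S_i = 496 + 7*i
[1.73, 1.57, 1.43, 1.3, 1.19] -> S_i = 1.73*0.91^i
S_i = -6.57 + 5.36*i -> [-6.57, -1.21, 4.15, 9.51, 14.87]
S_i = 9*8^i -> [9, 72, 576, 4608, 36864]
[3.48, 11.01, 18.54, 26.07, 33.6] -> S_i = 3.48 + 7.53*i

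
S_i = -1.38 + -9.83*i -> [-1.38, -11.21, -21.04, -30.87, -40.7]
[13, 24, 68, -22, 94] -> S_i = Random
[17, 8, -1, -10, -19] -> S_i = 17 + -9*i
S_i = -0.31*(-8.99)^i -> [-0.31, 2.79, -25.05, 225.24, -2024.89]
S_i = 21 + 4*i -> [21, 25, 29, 33, 37]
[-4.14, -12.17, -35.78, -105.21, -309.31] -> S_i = -4.14*2.94^i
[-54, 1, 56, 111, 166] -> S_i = -54 + 55*i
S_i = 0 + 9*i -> [0, 9, 18, 27, 36]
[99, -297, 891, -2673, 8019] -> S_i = 99*-3^i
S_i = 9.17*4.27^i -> [9.17, 39.16, 167.2, 713.93, 3048.46]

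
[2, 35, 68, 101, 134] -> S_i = 2 + 33*i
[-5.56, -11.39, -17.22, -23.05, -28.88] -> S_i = -5.56 + -5.83*i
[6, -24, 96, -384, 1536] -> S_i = 6*-4^i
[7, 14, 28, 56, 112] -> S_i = 7*2^i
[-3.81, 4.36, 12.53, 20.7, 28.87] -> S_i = -3.81 + 8.17*i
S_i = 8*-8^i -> [8, -64, 512, -4096, 32768]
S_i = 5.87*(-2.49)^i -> [5.87, -14.62, 36.39, -90.62, 225.65]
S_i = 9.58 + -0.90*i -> [9.58, 8.68, 7.78, 6.88, 5.98]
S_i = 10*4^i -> [10, 40, 160, 640, 2560]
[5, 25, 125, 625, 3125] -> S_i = 5*5^i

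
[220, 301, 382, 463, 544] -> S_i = 220 + 81*i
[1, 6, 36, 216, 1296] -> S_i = 1*6^i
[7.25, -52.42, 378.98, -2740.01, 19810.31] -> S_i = 7.25*(-7.23)^i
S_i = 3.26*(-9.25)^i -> [3.26, -30.15, 278.93, -2580.14, 23866.27]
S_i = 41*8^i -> [41, 328, 2624, 20992, 167936]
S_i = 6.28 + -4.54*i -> [6.28, 1.74, -2.8, -7.34, -11.88]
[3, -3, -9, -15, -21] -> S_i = 3 + -6*i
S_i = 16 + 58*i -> [16, 74, 132, 190, 248]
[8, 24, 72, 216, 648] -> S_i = 8*3^i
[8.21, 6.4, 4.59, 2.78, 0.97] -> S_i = 8.21 + -1.81*i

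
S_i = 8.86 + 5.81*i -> [8.86, 14.67, 20.48, 26.29, 32.1]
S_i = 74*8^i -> [74, 592, 4736, 37888, 303104]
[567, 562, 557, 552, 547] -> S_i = 567 + -5*i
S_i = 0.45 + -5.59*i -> [0.45, -5.14, -10.73, -16.32, -21.91]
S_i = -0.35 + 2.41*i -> [-0.35, 2.06, 4.47, 6.88, 9.29]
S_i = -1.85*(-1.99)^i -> [-1.85, 3.68, -7.33, 14.58, -29.01]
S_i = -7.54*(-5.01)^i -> [-7.54, 37.78, -189.25, 948.17, -4750.31]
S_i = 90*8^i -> [90, 720, 5760, 46080, 368640]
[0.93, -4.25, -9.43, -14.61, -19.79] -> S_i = 0.93 + -5.18*i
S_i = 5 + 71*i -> [5, 76, 147, 218, 289]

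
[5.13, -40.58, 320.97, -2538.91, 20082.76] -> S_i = 5.13*(-7.91)^i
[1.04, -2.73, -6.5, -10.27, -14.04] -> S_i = 1.04 + -3.77*i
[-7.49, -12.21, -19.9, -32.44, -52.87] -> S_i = -7.49*1.63^i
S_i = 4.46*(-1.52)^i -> [4.46, -6.78, 10.3, -15.66, 23.81]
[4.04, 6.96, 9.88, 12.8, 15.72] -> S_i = 4.04 + 2.92*i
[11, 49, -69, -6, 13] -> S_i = Random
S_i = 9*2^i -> [9, 18, 36, 72, 144]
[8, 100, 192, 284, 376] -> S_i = 8 + 92*i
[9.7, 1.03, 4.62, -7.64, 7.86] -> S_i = Random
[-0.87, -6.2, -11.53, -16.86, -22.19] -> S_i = -0.87 + -5.33*i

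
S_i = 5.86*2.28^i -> [5.86, 13.36, 30.46, 69.45, 158.36]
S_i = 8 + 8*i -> [8, 16, 24, 32, 40]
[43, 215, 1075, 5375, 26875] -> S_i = 43*5^i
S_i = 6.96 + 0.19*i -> [6.96, 7.15, 7.34, 7.53, 7.72]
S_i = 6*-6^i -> [6, -36, 216, -1296, 7776]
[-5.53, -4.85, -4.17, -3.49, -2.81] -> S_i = -5.53 + 0.68*i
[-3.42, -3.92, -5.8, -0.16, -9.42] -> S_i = Random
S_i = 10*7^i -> [10, 70, 490, 3430, 24010]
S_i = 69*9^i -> [69, 621, 5589, 50301, 452709]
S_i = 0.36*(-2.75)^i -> [0.36, -0.99, 2.72, -7.49, 20.59]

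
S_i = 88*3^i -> [88, 264, 792, 2376, 7128]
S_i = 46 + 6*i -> [46, 52, 58, 64, 70]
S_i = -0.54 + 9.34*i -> [-0.54, 8.8, 18.14, 27.48, 36.82]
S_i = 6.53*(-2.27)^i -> [6.53, -14.82, 33.65, -76.38, 173.39]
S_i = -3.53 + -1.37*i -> [-3.53, -4.9, -6.27, -7.64, -9.01]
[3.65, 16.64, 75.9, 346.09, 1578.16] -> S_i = 3.65*4.56^i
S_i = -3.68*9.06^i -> [-3.68, -33.34, -302.07, -2736.73, -24794.8]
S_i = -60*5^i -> [-60, -300, -1500, -7500, -37500]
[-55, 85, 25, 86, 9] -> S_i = Random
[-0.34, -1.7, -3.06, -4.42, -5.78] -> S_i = -0.34 + -1.36*i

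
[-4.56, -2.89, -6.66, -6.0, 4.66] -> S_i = Random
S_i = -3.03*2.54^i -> [-3.03, -7.7, -19.55, -49.65, -126.12]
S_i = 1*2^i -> [1, 2, 4, 8, 16]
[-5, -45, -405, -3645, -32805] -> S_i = -5*9^i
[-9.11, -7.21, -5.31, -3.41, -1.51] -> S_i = -9.11 + 1.90*i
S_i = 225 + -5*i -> [225, 220, 215, 210, 205]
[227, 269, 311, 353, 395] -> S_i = 227 + 42*i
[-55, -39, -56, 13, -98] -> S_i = Random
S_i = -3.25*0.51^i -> [-3.25, -1.66, -0.85, -0.43, -0.22]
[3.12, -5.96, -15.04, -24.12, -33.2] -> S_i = 3.12 + -9.08*i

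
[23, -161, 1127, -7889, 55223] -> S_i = 23*-7^i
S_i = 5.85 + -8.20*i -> [5.85, -2.35, -10.55, -18.75, -26.95]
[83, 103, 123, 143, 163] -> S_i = 83 + 20*i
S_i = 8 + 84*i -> [8, 92, 176, 260, 344]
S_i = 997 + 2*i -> [997, 999, 1001, 1003, 1005]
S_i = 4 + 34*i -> [4, 38, 72, 106, 140]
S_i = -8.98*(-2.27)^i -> [-8.98, 20.38, -46.27, 105.04, -238.44]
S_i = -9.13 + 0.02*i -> [-9.13, -9.11, -9.09, -9.07, -9.05]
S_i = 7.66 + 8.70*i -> [7.66, 16.36, 25.06, 33.76, 42.46]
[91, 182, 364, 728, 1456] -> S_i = 91*2^i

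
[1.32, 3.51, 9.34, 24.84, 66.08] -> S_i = 1.32*2.66^i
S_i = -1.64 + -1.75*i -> [-1.64, -3.39, -5.14, -6.89, -8.64]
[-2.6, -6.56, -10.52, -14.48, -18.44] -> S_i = -2.60 + -3.96*i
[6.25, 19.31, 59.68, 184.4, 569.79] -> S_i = 6.25*3.09^i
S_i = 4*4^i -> [4, 16, 64, 256, 1024]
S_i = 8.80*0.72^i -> [8.8, 6.34, 4.56, 3.28, 2.36]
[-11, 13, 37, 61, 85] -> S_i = -11 + 24*i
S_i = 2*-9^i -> [2, -18, 162, -1458, 13122]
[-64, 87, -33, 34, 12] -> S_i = Random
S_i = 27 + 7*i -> [27, 34, 41, 48, 55]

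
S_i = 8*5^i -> [8, 40, 200, 1000, 5000]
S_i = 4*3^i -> [4, 12, 36, 108, 324]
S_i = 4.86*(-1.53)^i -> [4.86, -7.44, 11.38, -17.41, 26.63]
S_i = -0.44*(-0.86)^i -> [-0.44, 0.38, -0.33, 0.28, -0.24]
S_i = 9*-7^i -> [9, -63, 441, -3087, 21609]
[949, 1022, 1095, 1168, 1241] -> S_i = 949 + 73*i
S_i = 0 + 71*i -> [0, 71, 142, 213, 284]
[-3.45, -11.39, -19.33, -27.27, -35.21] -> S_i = -3.45 + -7.94*i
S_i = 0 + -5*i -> [0, -5, -10, -15, -20]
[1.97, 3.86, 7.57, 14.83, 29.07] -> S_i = 1.97*1.96^i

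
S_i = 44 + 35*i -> [44, 79, 114, 149, 184]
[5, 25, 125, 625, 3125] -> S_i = 5*5^i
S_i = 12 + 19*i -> [12, 31, 50, 69, 88]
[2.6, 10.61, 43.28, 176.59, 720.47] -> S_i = 2.60*4.08^i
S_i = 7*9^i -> [7, 63, 567, 5103, 45927]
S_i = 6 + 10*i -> [6, 16, 26, 36, 46]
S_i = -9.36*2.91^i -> [-9.36, -27.24, -79.26, -230.65, -671.19]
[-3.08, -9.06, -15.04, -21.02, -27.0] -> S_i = -3.08 + -5.98*i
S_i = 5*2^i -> [5, 10, 20, 40, 80]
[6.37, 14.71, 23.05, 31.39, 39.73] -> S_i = 6.37 + 8.34*i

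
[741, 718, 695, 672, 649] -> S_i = 741 + -23*i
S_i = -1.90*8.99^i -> [-1.9, -17.08, -153.56, -1380.49, -12410.59]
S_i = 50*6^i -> [50, 300, 1800, 10800, 64800]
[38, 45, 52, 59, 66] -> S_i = 38 + 7*i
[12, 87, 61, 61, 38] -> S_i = Random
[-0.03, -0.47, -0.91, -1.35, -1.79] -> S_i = -0.03 + -0.44*i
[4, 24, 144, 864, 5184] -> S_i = 4*6^i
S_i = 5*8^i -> [5, 40, 320, 2560, 20480]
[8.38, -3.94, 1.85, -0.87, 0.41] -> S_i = 8.38*(-0.47)^i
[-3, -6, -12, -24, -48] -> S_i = -3*2^i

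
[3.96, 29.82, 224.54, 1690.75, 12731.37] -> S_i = 3.96*7.53^i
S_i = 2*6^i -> [2, 12, 72, 432, 2592]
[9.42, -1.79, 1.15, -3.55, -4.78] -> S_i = Random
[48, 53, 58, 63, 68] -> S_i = 48 + 5*i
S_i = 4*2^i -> [4, 8, 16, 32, 64]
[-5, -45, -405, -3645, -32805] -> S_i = -5*9^i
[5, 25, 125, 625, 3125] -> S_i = 5*5^i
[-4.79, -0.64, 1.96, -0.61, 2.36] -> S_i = Random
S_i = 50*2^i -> [50, 100, 200, 400, 800]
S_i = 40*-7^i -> [40, -280, 1960, -13720, 96040]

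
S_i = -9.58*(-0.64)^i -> [-9.58, 6.13, -3.92, 2.51, -1.61]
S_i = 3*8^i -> [3, 24, 192, 1536, 12288]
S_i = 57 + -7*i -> [57, 50, 43, 36, 29]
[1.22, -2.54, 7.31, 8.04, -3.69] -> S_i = Random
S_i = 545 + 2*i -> [545, 547, 549, 551, 553]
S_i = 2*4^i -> [2, 8, 32, 128, 512]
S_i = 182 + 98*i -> [182, 280, 378, 476, 574]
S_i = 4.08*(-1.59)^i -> [4.08, -6.49, 10.31, -16.4, 26.08]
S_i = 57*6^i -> [57, 342, 2052, 12312, 73872]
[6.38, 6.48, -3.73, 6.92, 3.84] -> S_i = Random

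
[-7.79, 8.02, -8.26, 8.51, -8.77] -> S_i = -7.79*(-1.03)^i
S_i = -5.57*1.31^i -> [-5.57, -7.3, -9.56, -12.52, -16.4]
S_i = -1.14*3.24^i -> [-1.14, -3.69, -11.97, -38.77, -125.63]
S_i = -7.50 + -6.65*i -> [-7.5, -14.15, -20.8, -27.45, -34.1]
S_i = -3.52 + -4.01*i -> [-3.52, -7.53, -11.54, -15.55, -19.56]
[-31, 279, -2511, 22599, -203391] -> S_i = -31*-9^i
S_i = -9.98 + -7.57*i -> [-9.98, -17.55, -25.12, -32.69, -40.26]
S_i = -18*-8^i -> [-18, 144, -1152, 9216, -73728]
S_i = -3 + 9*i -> [-3, 6, 15, 24, 33]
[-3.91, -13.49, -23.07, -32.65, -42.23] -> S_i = -3.91 + -9.58*i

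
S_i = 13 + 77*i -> [13, 90, 167, 244, 321]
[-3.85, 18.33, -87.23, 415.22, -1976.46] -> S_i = -3.85*(-4.76)^i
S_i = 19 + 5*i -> [19, 24, 29, 34, 39]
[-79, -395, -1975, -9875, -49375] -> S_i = -79*5^i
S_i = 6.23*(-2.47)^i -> [6.23, -15.39, 38.01, -93.88, 231.89]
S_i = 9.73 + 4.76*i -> [9.73, 14.49, 19.25, 24.01, 28.77]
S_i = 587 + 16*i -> [587, 603, 619, 635, 651]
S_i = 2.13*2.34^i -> [2.13, 4.98, 11.66, 27.29, 63.86]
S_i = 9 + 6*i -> [9, 15, 21, 27, 33]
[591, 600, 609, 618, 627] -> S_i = 591 + 9*i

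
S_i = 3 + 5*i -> [3, 8, 13, 18, 23]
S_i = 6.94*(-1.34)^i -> [6.94, -9.3, 12.46, -16.7, 22.38]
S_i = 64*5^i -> [64, 320, 1600, 8000, 40000]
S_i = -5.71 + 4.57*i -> [-5.71, -1.14, 3.43, 8.0, 12.57]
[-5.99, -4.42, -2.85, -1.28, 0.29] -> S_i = -5.99 + 1.57*i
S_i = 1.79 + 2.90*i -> [1.79, 4.69, 7.59, 10.49, 13.39]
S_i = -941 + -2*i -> [-941, -943, -945, -947, -949]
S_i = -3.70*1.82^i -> [-3.7, -6.73, -12.26, -22.31, -40.6]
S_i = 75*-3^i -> [75, -225, 675, -2025, 6075]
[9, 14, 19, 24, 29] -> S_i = 9 + 5*i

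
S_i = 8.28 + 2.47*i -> [8.28, 10.75, 13.22, 15.69, 18.16]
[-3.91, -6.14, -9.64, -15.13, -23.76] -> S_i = -3.91*1.57^i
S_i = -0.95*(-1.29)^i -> [-0.95, 1.23, -1.58, 2.04, -2.63]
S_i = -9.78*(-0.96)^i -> [-9.78, 9.39, -9.01, 8.65, -8.31]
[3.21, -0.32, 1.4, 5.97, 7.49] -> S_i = Random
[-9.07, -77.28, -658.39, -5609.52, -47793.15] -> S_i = -9.07*8.52^i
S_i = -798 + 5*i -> [-798, -793, -788, -783, -778]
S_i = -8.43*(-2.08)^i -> [-8.43, 17.53, -36.47, 75.86, -157.79]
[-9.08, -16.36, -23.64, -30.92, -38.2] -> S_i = -9.08 + -7.28*i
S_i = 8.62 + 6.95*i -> [8.62, 15.57, 22.52, 29.47, 36.42]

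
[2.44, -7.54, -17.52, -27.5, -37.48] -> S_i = 2.44 + -9.98*i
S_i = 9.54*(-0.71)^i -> [9.54, -6.77, 4.81, -3.41, 2.42]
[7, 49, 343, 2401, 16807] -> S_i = 7*7^i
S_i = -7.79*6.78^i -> [-7.79, -52.82, -358.09, -2427.88, -16461.0]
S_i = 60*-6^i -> [60, -360, 2160, -12960, 77760]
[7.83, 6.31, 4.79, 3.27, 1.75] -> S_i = 7.83 + -1.52*i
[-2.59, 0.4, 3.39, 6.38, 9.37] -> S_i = -2.59 + 2.99*i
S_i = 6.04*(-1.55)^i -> [6.04, -9.36, 14.51, -22.49, 34.86]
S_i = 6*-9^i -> [6, -54, 486, -4374, 39366]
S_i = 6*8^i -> [6, 48, 384, 3072, 24576]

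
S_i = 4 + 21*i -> [4, 25, 46, 67, 88]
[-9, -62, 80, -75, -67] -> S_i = Random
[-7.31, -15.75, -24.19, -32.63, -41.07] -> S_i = -7.31 + -8.44*i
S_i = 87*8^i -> [87, 696, 5568, 44544, 356352]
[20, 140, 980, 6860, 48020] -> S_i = 20*7^i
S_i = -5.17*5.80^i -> [-5.17, -29.99, -173.92, -1008.73, -5850.63]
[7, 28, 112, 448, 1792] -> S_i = 7*4^i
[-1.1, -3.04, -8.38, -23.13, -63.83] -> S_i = -1.10*2.76^i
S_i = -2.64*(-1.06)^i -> [-2.64, 2.8, -2.97, 3.14, -3.33]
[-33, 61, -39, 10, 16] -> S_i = Random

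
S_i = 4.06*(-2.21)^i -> [4.06, -8.97, 19.83, -43.82, 96.85]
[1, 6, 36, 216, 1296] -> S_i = 1*6^i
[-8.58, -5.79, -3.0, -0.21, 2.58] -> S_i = -8.58 + 2.79*i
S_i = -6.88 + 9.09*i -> [-6.88, 2.21, 11.3, 20.39, 29.48]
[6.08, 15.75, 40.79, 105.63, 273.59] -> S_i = 6.08*2.59^i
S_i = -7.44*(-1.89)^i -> [-7.44, 14.06, -26.58, 50.23, -94.93]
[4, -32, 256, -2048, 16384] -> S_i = 4*-8^i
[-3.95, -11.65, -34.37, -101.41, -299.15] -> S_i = -3.95*2.95^i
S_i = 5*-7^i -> [5, -35, 245, -1715, 12005]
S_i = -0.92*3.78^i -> [-0.92, -3.48, -13.15, -49.69, -187.83]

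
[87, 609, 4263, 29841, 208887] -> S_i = 87*7^i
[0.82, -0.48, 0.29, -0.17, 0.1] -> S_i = 0.82*(-0.59)^i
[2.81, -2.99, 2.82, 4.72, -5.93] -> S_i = Random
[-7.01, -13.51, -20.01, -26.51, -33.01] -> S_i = -7.01 + -6.50*i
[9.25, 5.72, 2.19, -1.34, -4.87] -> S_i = 9.25 + -3.53*i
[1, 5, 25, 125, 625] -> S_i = 1*5^i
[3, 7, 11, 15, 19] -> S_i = 3 + 4*i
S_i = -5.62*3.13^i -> [-5.62, -17.59, -55.06, -172.33, -539.4]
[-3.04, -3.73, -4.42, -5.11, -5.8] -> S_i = -3.04 + -0.69*i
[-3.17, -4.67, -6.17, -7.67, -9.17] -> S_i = -3.17 + -1.50*i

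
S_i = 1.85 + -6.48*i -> [1.85, -4.63, -11.11, -17.59, -24.07]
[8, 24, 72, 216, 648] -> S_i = 8*3^i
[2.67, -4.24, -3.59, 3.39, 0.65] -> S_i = Random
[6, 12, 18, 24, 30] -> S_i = 6 + 6*i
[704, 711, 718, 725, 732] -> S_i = 704 + 7*i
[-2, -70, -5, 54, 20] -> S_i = Random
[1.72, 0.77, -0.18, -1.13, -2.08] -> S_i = 1.72 + -0.95*i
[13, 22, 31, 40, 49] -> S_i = 13 + 9*i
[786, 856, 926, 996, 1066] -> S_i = 786 + 70*i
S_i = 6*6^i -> [6, 36, 216, 1296, 7776]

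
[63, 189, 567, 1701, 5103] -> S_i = 63*3^i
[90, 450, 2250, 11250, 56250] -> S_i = 90*5^i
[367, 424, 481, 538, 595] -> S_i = 367 + 57*i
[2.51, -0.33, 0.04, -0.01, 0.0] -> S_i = 2.51*(-0.13)^i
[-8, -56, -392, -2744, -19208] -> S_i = -8*7^i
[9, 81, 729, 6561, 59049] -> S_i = 9*9^i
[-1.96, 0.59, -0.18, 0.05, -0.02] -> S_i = -1.96*(-0.30)^i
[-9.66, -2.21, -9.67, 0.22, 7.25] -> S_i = Random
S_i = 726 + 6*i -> [726, 732, 738, 744, 750]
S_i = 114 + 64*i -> [114, 178, 242, 306, 370]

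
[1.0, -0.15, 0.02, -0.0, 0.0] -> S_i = 1.00*(-0.15)^i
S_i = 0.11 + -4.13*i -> [0.11, -4.02, -8.15, -12.28, -16.41]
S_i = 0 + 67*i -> [0, 67, 134, 201, 268]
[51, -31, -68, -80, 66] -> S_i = Random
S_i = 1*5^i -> [1, 5, 25, 125, 625]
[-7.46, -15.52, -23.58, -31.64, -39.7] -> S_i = -7.46 + -8.06*i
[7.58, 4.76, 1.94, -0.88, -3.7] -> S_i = 7.58 + -2.82*i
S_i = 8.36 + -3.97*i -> [8.36, 4.39, 0.42, -3.55, -7.52]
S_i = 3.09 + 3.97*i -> [3.09, 7.06, 11.03, 15.0, 18.97]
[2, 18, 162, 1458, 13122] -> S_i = 2*9^i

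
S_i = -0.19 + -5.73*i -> [-0.19, -5.92, -11.65, -17.38, -23.11]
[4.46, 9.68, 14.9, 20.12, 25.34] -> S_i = 4.46 + 5.22*i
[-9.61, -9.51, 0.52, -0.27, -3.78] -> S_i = Random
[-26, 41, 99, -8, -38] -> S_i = Random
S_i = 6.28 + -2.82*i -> [6.28, 3.46, 0.64, -2.18, -5.0]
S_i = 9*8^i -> [9, 72, 576, 4608, 36864]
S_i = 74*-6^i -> [74, -444, 2664, -15984, 95904]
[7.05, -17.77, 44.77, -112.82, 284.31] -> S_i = 7.05*(-2.52)^i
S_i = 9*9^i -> [9, 81, 729, 6561, 59049]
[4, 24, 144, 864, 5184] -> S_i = 4*6^i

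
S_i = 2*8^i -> [2, 16, 128, 1024, 8192]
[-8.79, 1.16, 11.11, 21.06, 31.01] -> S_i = -8.79 + 9.95*i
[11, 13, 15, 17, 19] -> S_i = 11 + 2*i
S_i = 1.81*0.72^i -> [1.81, 1.3, 0.94, 0.68, 0.49]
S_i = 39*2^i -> [39, 78, 156, 312, 624]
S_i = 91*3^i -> [91, 273, 819, 2457, 7371]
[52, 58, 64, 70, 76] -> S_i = 52 + 6*i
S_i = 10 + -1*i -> [10, 9, 8, 7, 6]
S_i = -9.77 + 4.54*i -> [-9.77, -5.23, -0.69, 3.85, 8.39]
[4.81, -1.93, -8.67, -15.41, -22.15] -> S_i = 4.81 + -6.74*i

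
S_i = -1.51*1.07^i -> [-1.51, -1.62, -1.73, -1.85, -1.98]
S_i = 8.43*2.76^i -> [8.43, 23.27, 64.22, 177.24, 489.17]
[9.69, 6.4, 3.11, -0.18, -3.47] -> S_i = 9.69 + -3.29*i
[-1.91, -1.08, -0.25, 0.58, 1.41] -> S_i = -1.91 + 0.83*i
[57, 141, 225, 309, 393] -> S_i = 57 + 84*i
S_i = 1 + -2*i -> [1, -1, -3, -5, -7]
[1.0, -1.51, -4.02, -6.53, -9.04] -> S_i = 1.00 + -2.51*i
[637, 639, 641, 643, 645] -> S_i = 637 + 2*i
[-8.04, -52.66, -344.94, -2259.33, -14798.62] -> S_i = -8.04*6.55^i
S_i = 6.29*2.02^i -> [6.29, 12.71, 25.67, 51.84, 104.73]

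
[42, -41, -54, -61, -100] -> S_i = Random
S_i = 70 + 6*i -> [70, 76, 82, 88, 94]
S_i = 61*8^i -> [61, 488, 3904, 31232, 249856]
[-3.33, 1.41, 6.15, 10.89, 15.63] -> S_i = -3.33 + 4.74*i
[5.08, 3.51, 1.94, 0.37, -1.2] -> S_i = 5.08 + -1.57*i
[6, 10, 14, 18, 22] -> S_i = 6 + 4*i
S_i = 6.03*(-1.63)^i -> [6.03, -9.83, 16.02, -26.11, 42.57]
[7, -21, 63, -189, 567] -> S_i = 7*-3^i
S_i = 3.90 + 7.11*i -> [3.9, 11.01, 18.12, 25.23, 32.34]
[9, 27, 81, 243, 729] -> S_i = 9*3^i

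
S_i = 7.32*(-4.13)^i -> [7.32, -30.23, 124.86, -515.66, 2129.66]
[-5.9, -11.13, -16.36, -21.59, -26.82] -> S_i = -5.90 + -5.23*i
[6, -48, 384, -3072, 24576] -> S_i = 6*-8^i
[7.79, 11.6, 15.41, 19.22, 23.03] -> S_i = 7.79 + 3.81*i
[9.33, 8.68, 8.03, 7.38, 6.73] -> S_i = 9.33 + -0.65*i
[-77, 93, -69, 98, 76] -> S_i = Random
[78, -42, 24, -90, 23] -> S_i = Random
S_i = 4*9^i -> [4, 36, 324, 2916, 26244]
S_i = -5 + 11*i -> [-5, 6, 17, 28, 39]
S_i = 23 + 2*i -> [23, 25, 27, 29, 31]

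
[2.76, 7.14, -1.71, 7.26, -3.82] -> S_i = Random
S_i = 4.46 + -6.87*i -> [4.46, -2.41, -9.28, -16.15, -23.02]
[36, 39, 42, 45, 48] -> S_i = 36 + 3*i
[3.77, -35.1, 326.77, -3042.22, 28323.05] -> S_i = 3.77*(-9.31)^i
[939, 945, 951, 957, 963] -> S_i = 939 + 6*i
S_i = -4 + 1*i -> [-4, -3, -2, -1, 0]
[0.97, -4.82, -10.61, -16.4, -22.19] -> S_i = 0.97 + -5.79*i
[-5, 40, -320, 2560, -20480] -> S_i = -5*-8^i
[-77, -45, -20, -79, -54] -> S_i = Random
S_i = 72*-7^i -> [72, -504, 3528, -24696, 172872]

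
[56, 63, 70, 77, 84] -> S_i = 56 + 7*i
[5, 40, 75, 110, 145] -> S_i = 5 + 35*i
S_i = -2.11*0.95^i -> [-2.11, -2.0, -1.9, -1.81, -1.72]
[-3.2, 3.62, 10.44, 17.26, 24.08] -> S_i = -3.20 + 6.82*i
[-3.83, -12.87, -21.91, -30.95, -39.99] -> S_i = -3.83 + -9.04*i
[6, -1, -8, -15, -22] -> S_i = 6 + -7*i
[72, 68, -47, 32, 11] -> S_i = Random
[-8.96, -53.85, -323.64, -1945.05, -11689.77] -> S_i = -8.96*6.01^i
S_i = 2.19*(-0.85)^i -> [2.19, -1.86, 1.58, -1.34, 1.14]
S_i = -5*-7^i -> [-5, 35, -245, 1715, -12005]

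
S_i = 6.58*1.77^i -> [6.58, 11.65, 20.61, 36.49, 64.58]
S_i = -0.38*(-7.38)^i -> [-0.38, 2.8, -20.7, 152.74, -1127.22]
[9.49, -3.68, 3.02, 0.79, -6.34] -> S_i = Random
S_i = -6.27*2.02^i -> [-6.27, -12.67, -25.58, -51.68, -104.39]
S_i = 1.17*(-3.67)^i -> [1.17, -4.29, 15.76, -57.83, 212.25]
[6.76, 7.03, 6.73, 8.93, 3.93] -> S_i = Random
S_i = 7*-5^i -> [7, -35, 175, -875, 4375]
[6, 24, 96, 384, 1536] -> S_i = 6*4^i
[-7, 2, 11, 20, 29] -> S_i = -7 + 9*i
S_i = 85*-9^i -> [85, -765, 6885, -61965, 557685]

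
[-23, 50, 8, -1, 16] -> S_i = Random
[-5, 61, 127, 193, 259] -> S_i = -5 + 66*i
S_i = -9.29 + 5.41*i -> [-9.29, -3.88, 1.53, 6.94, 12.35]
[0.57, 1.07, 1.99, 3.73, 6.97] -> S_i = 0.57*1.87^i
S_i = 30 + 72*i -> [30, 102, 174, 246, 318]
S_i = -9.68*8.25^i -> [-9.68, -79.86, -658.84, -5435.47, -44842.64]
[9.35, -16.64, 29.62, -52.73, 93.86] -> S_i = 9.35*(-1.78)^i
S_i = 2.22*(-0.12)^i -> [2.22, -0.27, 0.03, -0.0, 0.0]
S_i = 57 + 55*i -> [57, 112, 167, 222, 277]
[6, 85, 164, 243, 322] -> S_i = 6 + 79*i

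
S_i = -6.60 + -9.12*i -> [-6.6, -15.72, -24.84, -33.96, -43.08]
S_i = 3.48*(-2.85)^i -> [3.48, -9.92, 28.27, -80.56, 229.59]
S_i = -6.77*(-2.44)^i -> [-6.77, 16.52, -40.31, 98.35, -239.97]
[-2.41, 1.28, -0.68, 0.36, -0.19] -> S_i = -2.41*(-0.53)^i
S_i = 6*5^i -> [6, 30, 150, 750, 3750]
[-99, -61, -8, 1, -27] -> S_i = Random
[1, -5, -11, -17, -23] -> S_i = 1 + -6*i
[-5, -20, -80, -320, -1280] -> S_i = -5*4^i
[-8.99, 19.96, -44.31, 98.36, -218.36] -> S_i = -8.99*(-2.22)^i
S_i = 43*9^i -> [43, 387, 3483, 31347, 282123]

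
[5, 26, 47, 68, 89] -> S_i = 5 + 21*i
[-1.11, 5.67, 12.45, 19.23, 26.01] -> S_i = -1.11 + 6.78*i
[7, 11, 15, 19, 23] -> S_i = 7 + 4*i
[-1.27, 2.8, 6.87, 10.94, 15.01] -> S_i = -1.27 + 4.07*i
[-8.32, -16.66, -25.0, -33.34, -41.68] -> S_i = -8.32 + -8.34*i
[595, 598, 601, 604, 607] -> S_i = 595 + 3*i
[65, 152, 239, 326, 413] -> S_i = 65 + 87*i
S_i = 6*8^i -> [6, 48, 384, 3072, 24576]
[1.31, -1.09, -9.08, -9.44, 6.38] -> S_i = Random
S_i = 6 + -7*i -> [6, -1, -8, -15, -22]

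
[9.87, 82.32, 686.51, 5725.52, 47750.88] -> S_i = 9.87*8.34^i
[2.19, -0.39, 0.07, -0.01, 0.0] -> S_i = 2.19*(-0.18)^i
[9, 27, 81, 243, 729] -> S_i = 9*3^i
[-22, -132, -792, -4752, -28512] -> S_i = -22*6^i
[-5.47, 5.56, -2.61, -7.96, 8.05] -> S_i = Random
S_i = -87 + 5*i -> [-87, -82, -77, -72, -67]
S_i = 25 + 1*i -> [25, 26, 27, 28, 29]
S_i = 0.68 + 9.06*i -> [0.68, 9.74, 18.8, 27.86, 36.92]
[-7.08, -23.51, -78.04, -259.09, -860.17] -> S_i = -7.08*3.32^i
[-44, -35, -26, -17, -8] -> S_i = -44 + 9*i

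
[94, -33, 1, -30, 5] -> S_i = Random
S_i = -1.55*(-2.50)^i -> [-1.55, 3.88, -9.69, 24.22, -60.55]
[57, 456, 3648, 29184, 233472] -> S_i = 57*8^i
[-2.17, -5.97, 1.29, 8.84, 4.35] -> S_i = Random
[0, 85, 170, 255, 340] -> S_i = 0 + 85*i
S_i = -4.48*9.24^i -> [-4.48, -41.4, -382.49, -3534.22, -32656.22]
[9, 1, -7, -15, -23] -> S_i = 9 + -8*i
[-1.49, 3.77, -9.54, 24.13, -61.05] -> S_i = -1.49*(-2.53)^i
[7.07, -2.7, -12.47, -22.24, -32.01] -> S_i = 7.07 + -9.77*i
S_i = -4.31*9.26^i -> [-4.31, -39.91, -369.57, -3422.24, -31689.93]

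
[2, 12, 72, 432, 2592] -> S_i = 2*6^i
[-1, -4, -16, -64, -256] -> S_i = -1*4^i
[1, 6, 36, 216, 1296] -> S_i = 1*6^i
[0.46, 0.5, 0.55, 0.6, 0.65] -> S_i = 0.46*1.09^i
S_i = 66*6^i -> [66, 396, 2376, 14256, 85536]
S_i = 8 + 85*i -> [8, 93, 178, 263, 348]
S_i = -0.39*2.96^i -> [-0.39, -1.15, -3.42, -10.11, -29.94]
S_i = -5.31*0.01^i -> [-5.31, -0.05, -0.0, -0.0, -0.0]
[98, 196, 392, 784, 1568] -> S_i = 98*2^i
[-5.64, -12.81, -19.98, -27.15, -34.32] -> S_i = -5.64 + -7.17*i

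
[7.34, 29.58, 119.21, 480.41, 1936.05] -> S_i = 7.34*4.03^i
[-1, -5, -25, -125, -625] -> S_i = -1*5^i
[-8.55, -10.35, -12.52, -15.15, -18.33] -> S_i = -8.55*1.21^i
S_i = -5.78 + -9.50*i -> [-5.78, -15.28, -24.78, -34.28, -43.78]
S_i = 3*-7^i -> [3, -21, 147, -1029, 7203]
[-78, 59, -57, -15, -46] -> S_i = Random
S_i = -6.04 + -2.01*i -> [-6.04, -8.05, -10.06, -12.07, -14.08]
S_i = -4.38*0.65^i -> [-4.38, -2.85, -1.85, -1.2, -0.78]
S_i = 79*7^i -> [79, 553, 3871, 27097, 189679]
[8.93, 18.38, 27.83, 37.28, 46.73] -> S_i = 8.93 + 9.45*i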